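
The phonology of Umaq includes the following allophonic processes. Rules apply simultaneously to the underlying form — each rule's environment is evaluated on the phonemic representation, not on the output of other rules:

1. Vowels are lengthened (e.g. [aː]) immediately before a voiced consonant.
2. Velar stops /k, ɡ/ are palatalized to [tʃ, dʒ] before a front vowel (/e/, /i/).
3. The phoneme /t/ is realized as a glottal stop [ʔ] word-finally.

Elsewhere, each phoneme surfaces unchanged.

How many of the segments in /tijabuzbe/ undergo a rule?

Segments that undergo a rule: /i/ → [iː] (rule 1); /a/ → [aː] (rule 1); /u/ → [uː] (rule 1).
All other segments surface unchanged.

3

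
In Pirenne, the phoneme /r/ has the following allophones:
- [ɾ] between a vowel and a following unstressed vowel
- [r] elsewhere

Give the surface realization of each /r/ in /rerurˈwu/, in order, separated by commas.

[r], [ɾ], [r]

Occurrence 1 (position 1): no conditioning environment matches → elsewhere allophone [r].
Occurrence 2 (position 3): between a vowel and a following unstressed vowel → [ɾ].
Occurrence 3 (position 5): no conditioning environment matches → elsewhere allophone [r].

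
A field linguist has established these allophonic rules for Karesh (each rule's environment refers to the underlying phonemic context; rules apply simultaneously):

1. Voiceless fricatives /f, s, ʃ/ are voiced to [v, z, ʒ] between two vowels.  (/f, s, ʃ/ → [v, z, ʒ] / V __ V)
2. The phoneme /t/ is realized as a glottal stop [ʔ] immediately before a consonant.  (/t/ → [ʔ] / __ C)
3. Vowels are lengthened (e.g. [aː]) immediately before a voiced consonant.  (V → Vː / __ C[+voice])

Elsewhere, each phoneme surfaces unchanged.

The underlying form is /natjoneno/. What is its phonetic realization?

/n/ stays [n].
/a/ — between /n/ and /t/; rule 3 does not apply here → [a].
Rule 2 applies to /t/ (between /a/ and /j/: immediately before a consonant) → [ʔ].
/j/ — not in any rule's target class → [j].
/o/ meets the environment for rule 3 (before a voiced consonant) → [oː].
/n/ stays [n].
/e/ meets the environment for rule 3 (before a voiced consonant) → [eː].
/n/ (between /e/ and /o/): no rule targets it → [n].
/o/ — word-final; rule 3 does not apply here → [o].

[naʔjoːneːno]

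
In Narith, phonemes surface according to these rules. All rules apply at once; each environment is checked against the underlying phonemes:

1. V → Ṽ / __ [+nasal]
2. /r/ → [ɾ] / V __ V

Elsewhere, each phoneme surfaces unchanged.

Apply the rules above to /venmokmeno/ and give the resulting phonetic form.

[vẽnmokmẽno]

/v/ — not in any rule's target class → [v].
/e/ (between /v/ and /n/): before a nasal consonant, so rule 1 applies → [ẽ].
/n/ stays [n].
/m/ (between /n/ and /o/) is unaffected → [m].
/o/ (between /m/ and /k/): rule 1 targets it, but not before a nasal consonant → unchanged [o].
/k/ (between /o/ and /m/) is unaffected → [k].
/m/ stays [m].
/e/ meets the environment for rule 1 (before a nasal consonant) → [ẽ].
/n/ stays [n].
/o/ — word-final; rule 1 does not apply here → [o].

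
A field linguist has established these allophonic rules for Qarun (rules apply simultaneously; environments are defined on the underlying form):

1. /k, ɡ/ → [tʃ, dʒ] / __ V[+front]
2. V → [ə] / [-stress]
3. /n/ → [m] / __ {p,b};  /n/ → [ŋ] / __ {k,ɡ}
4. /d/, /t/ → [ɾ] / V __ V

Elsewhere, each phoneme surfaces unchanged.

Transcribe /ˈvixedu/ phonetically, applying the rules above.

/v/ (word-initial) is unaffected → [v].
/i/ (between /v/ and /x/) is in the target of rule 2 but the environment (in an unstressed syllable) is not met → [i].
/x/ stays [x].
/e/ (between /x/ and /d/): in an unstressed syllable, so rule 2 applies → [ə].
/d/ (between /e/ and /u/): between two vowels, so rule 4 applies → [ɾ].
/u/ — word-final, in an unstressed syllable — surfaces as [ə] (rule 2).

[ˈvixəɾə]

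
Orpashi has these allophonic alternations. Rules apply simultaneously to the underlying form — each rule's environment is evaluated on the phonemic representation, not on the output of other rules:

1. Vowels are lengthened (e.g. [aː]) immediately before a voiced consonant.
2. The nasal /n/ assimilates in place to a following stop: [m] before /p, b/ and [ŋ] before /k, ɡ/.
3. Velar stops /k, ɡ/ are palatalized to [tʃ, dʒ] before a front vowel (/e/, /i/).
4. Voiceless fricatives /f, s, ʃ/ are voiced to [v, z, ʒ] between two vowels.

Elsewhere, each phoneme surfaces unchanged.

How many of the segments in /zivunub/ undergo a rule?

3

Segments that undergo a rule: /i/ → [iː] (rule 1); /u/ → [uː] (rule 1); /u/ → [uː] (rule 1).
All other segments surface unchanged.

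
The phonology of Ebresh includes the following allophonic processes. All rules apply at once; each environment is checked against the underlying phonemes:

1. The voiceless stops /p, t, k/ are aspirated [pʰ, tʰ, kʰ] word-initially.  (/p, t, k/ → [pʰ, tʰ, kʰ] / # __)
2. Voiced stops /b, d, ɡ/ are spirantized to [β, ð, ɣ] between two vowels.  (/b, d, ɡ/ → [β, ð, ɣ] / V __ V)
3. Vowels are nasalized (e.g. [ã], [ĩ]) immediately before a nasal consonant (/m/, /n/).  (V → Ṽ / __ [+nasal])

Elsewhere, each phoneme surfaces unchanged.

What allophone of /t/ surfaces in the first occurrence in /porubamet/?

/t/ (word-final) fails the environment for rule 1, so it stays [t].

[t]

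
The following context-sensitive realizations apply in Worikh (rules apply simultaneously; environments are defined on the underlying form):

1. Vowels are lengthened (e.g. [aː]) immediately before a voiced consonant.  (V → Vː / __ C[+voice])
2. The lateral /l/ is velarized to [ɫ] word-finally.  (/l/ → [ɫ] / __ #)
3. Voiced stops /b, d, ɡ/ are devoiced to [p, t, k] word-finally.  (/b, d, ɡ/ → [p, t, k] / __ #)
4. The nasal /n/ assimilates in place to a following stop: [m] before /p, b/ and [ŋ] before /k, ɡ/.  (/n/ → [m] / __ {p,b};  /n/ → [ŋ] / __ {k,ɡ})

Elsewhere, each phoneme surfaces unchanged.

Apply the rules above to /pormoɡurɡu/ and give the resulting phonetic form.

[poːrmoːɡuːrɡu]

/p/ (word-initial) is unaffected → [p].
/o/ (between /p/ and /r/): before a voiced consonant, so rule 1 applies → [oː].
/r/ (between /o/ and /m/) is unaffected → [r].
/m/ stays [m].
Rule 1 applies to /o/ (between /m/ and /ɡ/: before a voiced consonant) → [oː].
/ɡ/ (between /o/ and /u/) fails the environment for rule 3, so it stays [ɡ].
/u/ (between /ɡ/ and /r/) occurs before a voiced consonant → [uː] by rule 1.
/r/ stays [r].
/ɡ/ (between /r/ and /u/): rule 3 targets it, but not word-finally → unchanged [ɡ].
/u/ (word-final) fails the environment for rule 1, so it stays [u].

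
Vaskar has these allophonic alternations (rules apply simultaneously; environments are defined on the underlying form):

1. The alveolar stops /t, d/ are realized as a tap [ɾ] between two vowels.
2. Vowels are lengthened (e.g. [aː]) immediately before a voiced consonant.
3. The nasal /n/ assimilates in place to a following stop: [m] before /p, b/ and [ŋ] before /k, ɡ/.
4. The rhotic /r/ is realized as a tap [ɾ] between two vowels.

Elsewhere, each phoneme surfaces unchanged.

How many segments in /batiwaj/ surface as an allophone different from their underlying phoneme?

Segments that undergo a rule: /t/ → [ɾ] (rule 1); /i/ → [iː] (rule 2); /a/ → [aː] (rule 2).
All other segments surface unchanged.

3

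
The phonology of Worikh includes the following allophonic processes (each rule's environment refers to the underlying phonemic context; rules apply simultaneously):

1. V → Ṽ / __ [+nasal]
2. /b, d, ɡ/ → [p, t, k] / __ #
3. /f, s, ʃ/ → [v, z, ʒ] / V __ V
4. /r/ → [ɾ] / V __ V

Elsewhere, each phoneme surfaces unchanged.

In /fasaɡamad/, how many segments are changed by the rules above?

Segments that undergo a rule: /s/ → [z] (rule 3); /a/ → [ã] (rule 1); /d/ → [t] (rule 2).
All other segments surface unchanged.

3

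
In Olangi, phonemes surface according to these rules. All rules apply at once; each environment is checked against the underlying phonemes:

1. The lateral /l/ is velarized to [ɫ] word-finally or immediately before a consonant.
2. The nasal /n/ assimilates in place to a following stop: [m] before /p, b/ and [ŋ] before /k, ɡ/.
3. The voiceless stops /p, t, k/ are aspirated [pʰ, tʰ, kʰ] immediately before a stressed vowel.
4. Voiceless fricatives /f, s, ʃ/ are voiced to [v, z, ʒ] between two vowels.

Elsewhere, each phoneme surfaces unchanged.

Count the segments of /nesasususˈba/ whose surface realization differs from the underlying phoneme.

Segments that undergo a rule: /s/ → [z] (rule 4); /s/ → [z] (rule 4); /s/ → [z] (rule 4).
All other segments surface unchanged.

3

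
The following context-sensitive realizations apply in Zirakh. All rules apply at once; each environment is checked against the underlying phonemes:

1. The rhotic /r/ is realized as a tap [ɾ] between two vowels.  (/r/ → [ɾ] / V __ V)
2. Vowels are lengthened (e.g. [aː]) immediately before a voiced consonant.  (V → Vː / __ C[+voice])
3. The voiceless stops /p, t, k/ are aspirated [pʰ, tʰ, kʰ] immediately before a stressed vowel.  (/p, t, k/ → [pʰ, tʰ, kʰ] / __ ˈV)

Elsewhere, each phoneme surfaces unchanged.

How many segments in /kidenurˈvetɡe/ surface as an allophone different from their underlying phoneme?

3

Segments that undergo a rule: /i/ → [iː] (rule 2); /e/ → [eː] (rule 2); /u/ → [uː] (rule 2).
All other segments surface unchanged.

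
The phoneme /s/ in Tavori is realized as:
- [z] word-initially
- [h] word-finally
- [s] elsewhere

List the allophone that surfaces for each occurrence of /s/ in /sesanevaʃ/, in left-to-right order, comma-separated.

Occurrence 1 (position 1): word-initially → [z].
Occurrence 2 (position 3): no conditioning environment matches → elsewhere allophone [s].

[z], [s]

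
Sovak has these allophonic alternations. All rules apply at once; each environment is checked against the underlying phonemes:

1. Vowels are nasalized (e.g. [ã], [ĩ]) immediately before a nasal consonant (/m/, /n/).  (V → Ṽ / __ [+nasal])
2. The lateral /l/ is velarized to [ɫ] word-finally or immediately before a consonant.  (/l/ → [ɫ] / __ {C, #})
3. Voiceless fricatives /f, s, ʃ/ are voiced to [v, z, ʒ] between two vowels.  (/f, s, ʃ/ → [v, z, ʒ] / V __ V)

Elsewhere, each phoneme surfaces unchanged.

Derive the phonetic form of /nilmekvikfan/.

[niɫmekvikfãn]

/i/ (between /n/ and /l/) is in the target of rule 1 but the environment (before a nasal consonant) is not met → [i].
/l/ (between /i/ and /m/) occurs word-finally or immediately before a consonant → [ɫ] by rule 2.
/e/ — between /m/ and /k/; rule 1 does not apply here → [e].
/i/ (between /v/ and /k/) fails the environment for rule 1, so it stays [i].
/f/ (between /k/ and /a/) fails the environment for rule 3, so it stays [f].
/a/ (between /f/ and /n/) occurs before a nasal consonant → [ã] by rule 1.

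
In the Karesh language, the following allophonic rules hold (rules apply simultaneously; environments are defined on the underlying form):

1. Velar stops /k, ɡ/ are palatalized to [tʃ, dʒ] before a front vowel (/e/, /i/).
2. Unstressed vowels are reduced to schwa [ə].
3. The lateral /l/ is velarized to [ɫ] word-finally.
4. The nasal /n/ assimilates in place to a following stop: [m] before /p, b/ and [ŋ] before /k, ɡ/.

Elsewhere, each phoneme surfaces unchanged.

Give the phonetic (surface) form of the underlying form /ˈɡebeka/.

[ˈdʒebəkə]

/ɡ/ (word-initial): before a front vowel, so rule 1 applies → [dʒ].
/e/ (between /ɡ/ and /b/) is in the target of rule 2 but the environment (in an unstressed syllable) is not met → [e].
/b/ — not in any rule's target class → [b].
/e/ (between /b/ and /k/) occurs in an unstressed syllable → [ə] by rule 2.
/k/ (between /e/ and /a/): rule 1 targets it, but not before a front vowel → unchanged [k].
/a/ (word-final) occurs in an unstressed syllable → [ə] by rule 2.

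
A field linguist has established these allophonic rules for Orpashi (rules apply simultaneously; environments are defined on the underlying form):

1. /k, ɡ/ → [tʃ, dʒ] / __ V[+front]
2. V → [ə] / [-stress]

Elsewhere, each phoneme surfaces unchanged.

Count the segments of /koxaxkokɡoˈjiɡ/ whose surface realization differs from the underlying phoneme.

4

Segments that undergo a rule: /o/ → [ə] (rule 2); /a/ → [ə] (rule 2); /o/ → [ə] (rule 2); /o/ → [ə] (rule 2).
All other segments surface unchanged.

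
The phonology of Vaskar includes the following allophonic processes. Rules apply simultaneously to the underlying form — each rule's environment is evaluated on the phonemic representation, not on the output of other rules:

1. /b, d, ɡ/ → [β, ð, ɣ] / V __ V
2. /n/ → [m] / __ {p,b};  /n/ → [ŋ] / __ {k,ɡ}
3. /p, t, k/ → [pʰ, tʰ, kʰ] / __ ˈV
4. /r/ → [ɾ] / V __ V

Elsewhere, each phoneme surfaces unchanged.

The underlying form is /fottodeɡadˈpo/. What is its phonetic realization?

/f/ (word-initial) is unaffected → [f].
/o/ stays [o].
/t/ — between /o/ and /t/; rule 3 does not apply here → [t].
/t/ (between /t/ and /o/): rule 3 targets it, but not immediately before a stressed vowel → unchanged [t].
/o/ (between /t/ and /d/): no rule targets it → [o].
Rule 1 applies to /d/ (between /o/ and /e/: between two vowels) → [ð].
/e/ — not in any rule's target class → [e].
/ɡ/ (between /e/ and /a/): between two vowels, so rule 1 applies → [ɣ].
/a/ (between /ɡ/ and /d/): no rule targets it → [a].
/d/ (between /a/ and /p/) is in the target of rule 1 but the environment (between two vowels) is not met → [d].
/p/ (between /d/ and /o/) occurs immediately before a stressed vowel → [pʰ] by rule 3.
/o/ stays [o].

[fottoðeɣadˈpʰo]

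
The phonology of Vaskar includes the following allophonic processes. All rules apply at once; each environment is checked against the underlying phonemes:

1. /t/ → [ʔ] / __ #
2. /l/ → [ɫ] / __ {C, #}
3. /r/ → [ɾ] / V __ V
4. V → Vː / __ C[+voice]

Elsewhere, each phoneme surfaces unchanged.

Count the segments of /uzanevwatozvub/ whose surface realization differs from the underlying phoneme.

5

Segments that undergo a rule: /u/ → [uː] (rule 4); /a/ → [aː] (rule 4); /e/ → [eː] (rule 4); /o/ → [oː] (rule 4); /u/ → [uː] (rule 4).
All other segments surface unchanged.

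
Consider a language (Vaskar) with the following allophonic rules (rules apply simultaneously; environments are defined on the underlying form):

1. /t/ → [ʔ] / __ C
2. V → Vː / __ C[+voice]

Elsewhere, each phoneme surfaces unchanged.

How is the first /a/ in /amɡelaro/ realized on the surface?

/a/ meets the environment for rule 2 (before a voiced consonant) → [aː].

[aː]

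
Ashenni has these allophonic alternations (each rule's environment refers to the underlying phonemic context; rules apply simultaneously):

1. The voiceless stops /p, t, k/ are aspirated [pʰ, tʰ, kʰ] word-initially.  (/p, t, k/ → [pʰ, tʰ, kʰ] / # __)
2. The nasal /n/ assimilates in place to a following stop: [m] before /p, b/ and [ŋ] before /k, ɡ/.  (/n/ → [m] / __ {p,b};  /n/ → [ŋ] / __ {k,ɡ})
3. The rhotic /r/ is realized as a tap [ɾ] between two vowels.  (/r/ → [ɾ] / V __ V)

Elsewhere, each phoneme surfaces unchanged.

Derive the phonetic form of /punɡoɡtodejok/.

Rule 1 applies to /p/ (word-initial: word-initially) → [pʰ].
/u/ (between /p/ and /n/): no rule targets it → [u].
/n/ — between /u/ and /ɡ/, before a labial or velar stop — surfaces as [ŋ] (rule 2).
/ɡ/ (between /n/ and /o/) is unaffected → [ɡ].
/o/ (between /ɡ/ and /ɡ/) is unaffected → [o].
/ɡ/ — not in any rule's target class → [ɡ].
/t/ (between /ɡ/ and /o/) is in the target of rule 1 but the environment (word-initially) is not met → [t].
/o/ (between /t/ and /d/): no rule targets it → [o].
/d/ (between /o/ and /e/): no rule targets it → [d].
/e/ (between /d/ and /j/): no rule targets it → [e].
/j/ (between /e/ and /o/) is unaffected → [j].
/o/ stays [o].
/k/ (word-final) fails the environment for rule 1, so it stays [k].

[pʰuŋɡoɡtodejok]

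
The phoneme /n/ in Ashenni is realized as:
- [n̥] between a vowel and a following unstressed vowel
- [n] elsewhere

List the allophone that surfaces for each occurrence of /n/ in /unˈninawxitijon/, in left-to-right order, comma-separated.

Occurrence 1 (position 2): no conditioning environment matches → elsewhere allophone [n].
Occurrence 2 (position 3): no conditioning environment matches → elsewhere allophone [n].
Occurrence 3 (position 5): between a vowel and a following unstressed vowel → [n̥].
Occurrence 4 (position 14): no conditioning environment matches → elsewhere allophone [n].

[n], [n], [n̥], [n]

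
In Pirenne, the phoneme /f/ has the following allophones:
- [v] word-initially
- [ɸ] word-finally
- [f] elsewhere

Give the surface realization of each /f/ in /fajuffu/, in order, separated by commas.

Occurrence 1 (position 1): word-initially → [v].
Occurrence 2 (position 5): no conditioning environment matches → elsewhere allophone [f].
Occurrence 3 (position 6): no conditioning environment matches → elsewhere allophone [f].

[v], [f], [f]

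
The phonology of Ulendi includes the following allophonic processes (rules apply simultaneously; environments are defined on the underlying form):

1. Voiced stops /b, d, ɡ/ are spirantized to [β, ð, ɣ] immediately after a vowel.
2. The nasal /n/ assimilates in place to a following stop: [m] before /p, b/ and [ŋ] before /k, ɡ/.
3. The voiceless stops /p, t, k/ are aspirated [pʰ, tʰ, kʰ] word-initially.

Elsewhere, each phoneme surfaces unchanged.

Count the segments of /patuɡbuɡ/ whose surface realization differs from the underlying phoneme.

3

Segments that undergo a rule: /p/ → [pʰ] (rule 3); /ɡ/ → [ɣ] (rule 1); /ɡ/ → [ɣ] (rule 1).
All other segments surface unchanged.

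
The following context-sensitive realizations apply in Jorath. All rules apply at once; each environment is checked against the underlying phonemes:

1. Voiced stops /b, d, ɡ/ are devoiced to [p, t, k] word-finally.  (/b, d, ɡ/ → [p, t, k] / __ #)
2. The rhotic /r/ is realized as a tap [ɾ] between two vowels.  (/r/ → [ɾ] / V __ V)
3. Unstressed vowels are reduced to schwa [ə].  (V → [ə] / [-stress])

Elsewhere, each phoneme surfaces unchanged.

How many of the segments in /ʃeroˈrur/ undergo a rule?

Segments that undergo a rule: /e/ → [ə] (rule 3); /r/ → [ɾ] (rule 2); /o/ → [ə] (rule 3); /r/ → [ɾ] (rule 2).
All other segments surface unchanged.

4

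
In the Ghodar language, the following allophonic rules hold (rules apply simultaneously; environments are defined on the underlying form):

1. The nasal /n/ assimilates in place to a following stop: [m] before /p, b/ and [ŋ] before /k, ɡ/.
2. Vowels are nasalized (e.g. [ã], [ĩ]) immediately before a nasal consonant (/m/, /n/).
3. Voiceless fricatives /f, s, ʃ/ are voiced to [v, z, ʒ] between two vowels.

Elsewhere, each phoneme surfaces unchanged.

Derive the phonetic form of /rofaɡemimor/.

/r/ — not in any rule's target class → [r].
/o/ (between /r/ and /f/) is in the target of rule 2 but the environment (before a nasal consonant) is not met → [o].
/f/ (between /o/ and /a/): between two vowels, so rule 3 applies → [v].
/a/ — between /f/ and /ɡ/; rule 2 does not apply here → [a].
/ɡ/ (between /a/ and /e/) is unaffected → [ɡ].
/e/ (between /ɡ/ and /m/): before a nasal consonant, so rule 2 applies → [ẽ].
/m/ — not in any rule's target class → [m].
/i/ (between /m/ and /m/) occurs before a nasal consonant → [ĩ] by rule 2.
/m/ — not in any rule's target class → [m].
/o/ (between /m/ and /r/) fails the environment for rule 2, so it stays [o].
/r/ stays [r].

[rovaɡẽmĩmor]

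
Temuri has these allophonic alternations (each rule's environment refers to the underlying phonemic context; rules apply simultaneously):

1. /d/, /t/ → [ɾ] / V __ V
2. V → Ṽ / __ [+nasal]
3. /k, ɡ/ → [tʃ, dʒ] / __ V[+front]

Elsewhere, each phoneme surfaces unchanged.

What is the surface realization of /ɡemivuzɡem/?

/ɡ/ (word-initial): before a front vowel, so rule 3 applies → [dʒ].
Rule 2 applies to /e/ (between /ɡ/ and /m/: before a nasal consonant) → [ẽ].
/i/ (between /m/ and /v/) is in the target of rule 2 but the environment (before a nasal consonant) is not met → [i].
/u/ — between /v/ and /z/; rule 2 does not apply here → [u].
Rule 3 applies to /ɡ/ (between /z/ and /e/: before a front vowel) → [dʒ].
/e/ meets the environment for rule 2 (before a nasal consonant) → [ẽ].

[dʒẽmivuzdʒẽm]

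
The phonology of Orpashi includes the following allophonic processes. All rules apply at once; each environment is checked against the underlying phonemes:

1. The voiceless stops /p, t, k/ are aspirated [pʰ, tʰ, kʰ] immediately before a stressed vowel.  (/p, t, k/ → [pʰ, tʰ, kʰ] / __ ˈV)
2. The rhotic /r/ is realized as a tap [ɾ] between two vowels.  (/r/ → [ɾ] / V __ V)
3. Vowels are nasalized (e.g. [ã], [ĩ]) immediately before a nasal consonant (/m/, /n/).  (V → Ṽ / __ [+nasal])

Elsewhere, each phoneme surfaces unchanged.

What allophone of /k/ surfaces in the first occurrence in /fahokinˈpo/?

[k]

/k/ (between /o/ and /i/) fails the environment for rule 1, so it stays [k].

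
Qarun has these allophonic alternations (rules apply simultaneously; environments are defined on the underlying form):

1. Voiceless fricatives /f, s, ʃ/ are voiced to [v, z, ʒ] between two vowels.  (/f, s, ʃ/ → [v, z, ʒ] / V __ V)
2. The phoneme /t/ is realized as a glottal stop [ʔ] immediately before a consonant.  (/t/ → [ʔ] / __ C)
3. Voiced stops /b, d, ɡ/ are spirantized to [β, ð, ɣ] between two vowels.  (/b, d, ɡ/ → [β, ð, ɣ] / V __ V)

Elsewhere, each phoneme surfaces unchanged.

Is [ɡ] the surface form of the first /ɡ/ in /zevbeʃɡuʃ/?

Yes

/ɡ/ (between /ʃ/ and /u/) is in the target of rule 3 but the environment (between two vowels) is not met → [ɡ].
The actual realization is [ɡ], which matches [ɡ].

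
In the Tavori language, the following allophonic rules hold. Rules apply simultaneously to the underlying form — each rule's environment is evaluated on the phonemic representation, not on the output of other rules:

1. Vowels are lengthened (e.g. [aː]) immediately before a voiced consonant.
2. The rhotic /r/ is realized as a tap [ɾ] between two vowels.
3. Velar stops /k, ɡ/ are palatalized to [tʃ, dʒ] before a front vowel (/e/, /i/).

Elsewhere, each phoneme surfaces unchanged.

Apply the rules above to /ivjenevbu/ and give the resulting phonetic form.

/i/ (word-initial): before a voiced consonant, so rule 1 applies → [iː].
/v/ (between /i/ and /j/) is unaffected → [v].
/j/ (between /v/ and /e/) is unaffected → [j].
Rule 1 applies to /e/ (between /j/ and /n/: before a voiced consonant) → [eː].
/n/ (between /e/ and /e/): no rule targets it → [n].
/e/ — between /n/ and /v/, before a voiced consonant — surfaces as [eː] (rule 1).
/v/ (between /e/ and /b/): no rule targets it → [v].
/b/ (between /v/ and /u/) is unaffected → [b].
/u/ — word-final; rule 1 does not apply here → [u].

[iːvjeːneːvbu]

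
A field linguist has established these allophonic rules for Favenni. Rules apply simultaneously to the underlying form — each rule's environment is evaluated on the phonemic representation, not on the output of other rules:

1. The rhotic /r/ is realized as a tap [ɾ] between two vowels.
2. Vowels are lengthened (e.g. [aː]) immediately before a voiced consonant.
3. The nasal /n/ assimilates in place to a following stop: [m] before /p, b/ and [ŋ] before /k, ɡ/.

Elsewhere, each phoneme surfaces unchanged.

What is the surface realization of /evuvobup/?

[eːvuːvoːbup]

/e/ — word-initial, before a voiced consonant — surfaces as [eː] (rule 2).
/v/ stays [v].
Rule 2 applies to /u/ (between /v/ and /v/: before a voiced consonant) → [uː].
/v/ — not in any rule's target class → [v].
/o/ — between /v/ and /b/, before a voiced consonant — surfaces as [oː] (rule 2).
/b/ (between /o/ and /u/): no rule targets it → [b].
/u/ (between /b/ and /p/): rule 2 targets it, but not before a voiced consonant → unchanged [u].
/p/ (word-final) is unaffected → [p].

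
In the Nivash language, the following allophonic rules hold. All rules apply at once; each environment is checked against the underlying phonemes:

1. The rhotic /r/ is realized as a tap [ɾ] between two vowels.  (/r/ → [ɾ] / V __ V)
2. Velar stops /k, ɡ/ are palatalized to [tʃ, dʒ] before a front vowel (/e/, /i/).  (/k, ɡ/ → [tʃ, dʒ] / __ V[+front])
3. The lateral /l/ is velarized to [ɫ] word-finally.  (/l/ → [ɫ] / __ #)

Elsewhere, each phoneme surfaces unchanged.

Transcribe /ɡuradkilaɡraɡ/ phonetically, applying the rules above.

/ɡ/ (word-initial) fails the environment for rule 2, so it stays [ɡ].
/u/ stays [u].
Rule 1 applies to /r/ (between /u/ and /a/: between two vowels) → [ɾ].
/a/ (between /r/ and /d/) is unaffected → [a].
/d/ stays [d].
/k/ (between /d/ and /i/): before a front vowel, so rule 2 applies → [tʃ].
/i/ — not in any rule's target class → [i].
/l/ (between /i/ and /a/) is in the target of rule 3 but the environment (word-finally) is not met → [l].
/a/ (between /l/ and /ɡ/) is unaffected → [a].
/ɡ/ (between /a/ and /r/) fails the environment for rule 2, so it stays [ɡ].
/r/ (between /ɡ/ and /a/) fails the environment for rule 1, so it stays [r].
/a/ stays [a].
/ɡ/ (word-final) fails the environment for rule 2, so it stays [ɡ].

[ɡuɾadtʃilaɡraɡ]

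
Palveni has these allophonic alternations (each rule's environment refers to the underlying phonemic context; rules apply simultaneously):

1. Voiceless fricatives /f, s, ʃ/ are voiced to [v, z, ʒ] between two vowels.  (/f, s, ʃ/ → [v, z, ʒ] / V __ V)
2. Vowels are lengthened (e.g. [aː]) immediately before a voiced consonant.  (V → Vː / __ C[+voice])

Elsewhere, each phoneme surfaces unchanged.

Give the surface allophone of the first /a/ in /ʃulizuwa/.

[a]

/a/ — word-final; rule 2 does not apply here → [a].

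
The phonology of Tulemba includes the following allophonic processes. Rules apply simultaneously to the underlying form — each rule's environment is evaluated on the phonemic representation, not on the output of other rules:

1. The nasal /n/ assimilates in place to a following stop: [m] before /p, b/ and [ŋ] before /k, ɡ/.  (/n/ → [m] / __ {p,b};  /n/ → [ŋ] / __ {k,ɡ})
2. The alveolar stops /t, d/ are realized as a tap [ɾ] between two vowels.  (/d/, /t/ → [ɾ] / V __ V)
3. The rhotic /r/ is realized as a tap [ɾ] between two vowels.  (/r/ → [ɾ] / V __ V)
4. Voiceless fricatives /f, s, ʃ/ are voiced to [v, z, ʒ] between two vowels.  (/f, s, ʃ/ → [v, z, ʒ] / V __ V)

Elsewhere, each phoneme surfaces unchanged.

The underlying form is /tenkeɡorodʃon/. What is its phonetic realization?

/t/ (word-initial) is in the target of rule 2 but the environment (between two vowels) is not met → [t].
Rule 1 applies to /n/ (between /e/ and /k/: before a labial or velar stop) → [ŋ].
Rule 3 applies to /r/ (between /o/ and /o/: between two vowels) → [ɾ].
/d/ — between /o/ and /ʃ/; rule 2 does not apply here → [d].
/ʃ/ (between /d/ and /o/) fails the environment for rule 4, so it stays [ʃ].
/n/ (word-final) is in the target of rule 1 but the environment (before a labial or velar stop) is not met → [n].

[teŋkeɡoɾodʃon]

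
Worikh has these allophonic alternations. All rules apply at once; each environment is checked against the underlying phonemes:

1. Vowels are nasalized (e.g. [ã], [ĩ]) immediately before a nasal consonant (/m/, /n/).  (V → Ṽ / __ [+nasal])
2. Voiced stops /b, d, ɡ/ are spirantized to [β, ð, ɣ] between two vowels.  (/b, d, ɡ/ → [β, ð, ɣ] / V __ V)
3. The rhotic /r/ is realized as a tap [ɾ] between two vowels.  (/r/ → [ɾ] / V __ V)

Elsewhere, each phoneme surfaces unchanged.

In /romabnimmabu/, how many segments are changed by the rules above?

3

Segments that undergo a rule: /o/ → [õ] (rule 1); /i/ → [ĩ] (rule 1); /b/ → [β] (rule 2).
All other segments surface unchanged.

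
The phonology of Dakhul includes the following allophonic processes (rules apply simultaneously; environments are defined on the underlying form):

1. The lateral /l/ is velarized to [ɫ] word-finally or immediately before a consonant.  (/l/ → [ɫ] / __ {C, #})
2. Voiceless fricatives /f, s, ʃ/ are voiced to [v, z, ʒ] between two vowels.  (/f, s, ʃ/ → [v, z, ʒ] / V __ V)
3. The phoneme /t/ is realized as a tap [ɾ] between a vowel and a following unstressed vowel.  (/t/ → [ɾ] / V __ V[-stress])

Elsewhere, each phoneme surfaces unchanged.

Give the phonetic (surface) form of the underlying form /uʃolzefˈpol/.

[uʒoɫzefˈpoɫ]

Rule 2 applies to /ʃ/ (between /u/ and /o/: between two vowels) → [ʒ].
/l/ (between /o/ and /z/): word-finally or immediately before a consonant, so rule 1 applies → [ɫ].
/f/ (between /e/ and /p/) fails the environment for rule 2, so it stays [f].
/l/ — word-final, word-finally or immediately before a consonant — surfaces as [ɫ] (rule 1).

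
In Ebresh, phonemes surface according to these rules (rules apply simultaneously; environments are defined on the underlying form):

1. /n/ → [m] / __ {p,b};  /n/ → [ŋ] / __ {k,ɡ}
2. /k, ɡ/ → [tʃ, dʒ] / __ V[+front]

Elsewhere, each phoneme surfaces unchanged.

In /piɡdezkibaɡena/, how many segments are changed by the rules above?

Segments that undergo a rule: /k/ → [tʃ] (rule 2); /ɡ/ → [dʒ] (rule 2).
All other segments surface unchanged.

2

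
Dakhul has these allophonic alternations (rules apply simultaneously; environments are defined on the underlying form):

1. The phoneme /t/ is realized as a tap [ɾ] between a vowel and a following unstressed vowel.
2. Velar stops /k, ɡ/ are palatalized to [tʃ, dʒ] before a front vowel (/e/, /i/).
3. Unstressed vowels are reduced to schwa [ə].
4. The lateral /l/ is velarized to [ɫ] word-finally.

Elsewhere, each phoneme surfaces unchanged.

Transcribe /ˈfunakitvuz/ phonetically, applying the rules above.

[ˈfunətʃətvəz]

/f/ stays [f].
/u/ (between /f/ and /n/) is in the target of rule 3 but the environment (in an unstressed syllable) is not met → [u].
/n/ (between /u/ and /a/): no rule targets it → [n].
Rule 3 applies to /a/ (between /n/ and /k/: in an unstressed syllable) → [ə].
/k/ — between /a/ and /i/, before a front vowel — surfaces as [tʃ] (rule 2).
Rule 3 applies to /i/ (between /k/ and /t/: in an unstressed syllable) → [ə].
/t/ (between /i/ and /v/) is in the target of rule 1 but the environment (between a vowel and a following unstressed vowel) is not met → [t].
/v/ — not in any rule's target class → [v].
/u/ (between /v/ and /z/): in an unstressed syllable, so rule 3 applies → [ə].
/z/ — not in any rule's target class → [z].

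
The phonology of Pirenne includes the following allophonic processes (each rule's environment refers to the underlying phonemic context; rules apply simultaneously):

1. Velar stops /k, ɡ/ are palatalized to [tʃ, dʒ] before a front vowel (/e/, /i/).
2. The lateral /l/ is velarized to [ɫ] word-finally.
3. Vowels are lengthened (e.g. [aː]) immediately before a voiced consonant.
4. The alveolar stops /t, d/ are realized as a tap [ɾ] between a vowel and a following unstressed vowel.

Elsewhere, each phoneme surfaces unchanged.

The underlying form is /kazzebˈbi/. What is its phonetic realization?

[kaːzzeːbˈbi]

/k/ (word-initial) fails the environment for rule 1, so it stays [k].
/a/ meets the environment for rule 3 (before a voiced consonant) → [aː].
/z/ — not in any rule's target class → [z].
/z/ (between /z/ and /e/) is unaffected → [z].
/e/ (between /z/ and /b/) occurs before a voiced consonant → [eː] by rule 3.
/b/ stays [b].
/b/ stays [b].
/i/ (word-final) is in the target of rule 3 but the environment (before a voiced consonant) is not met → [i].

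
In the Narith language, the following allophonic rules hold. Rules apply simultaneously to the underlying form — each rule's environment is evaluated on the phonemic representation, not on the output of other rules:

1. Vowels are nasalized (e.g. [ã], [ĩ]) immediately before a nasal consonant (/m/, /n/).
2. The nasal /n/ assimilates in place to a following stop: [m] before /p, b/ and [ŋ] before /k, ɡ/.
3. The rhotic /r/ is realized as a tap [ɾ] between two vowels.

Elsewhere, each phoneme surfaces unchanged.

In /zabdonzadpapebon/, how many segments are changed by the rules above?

Segments that undergo a rule: /o/ → [õ] (rule 1); /o/ → [õ] (rule 1).
All other segments surface unchanged.

2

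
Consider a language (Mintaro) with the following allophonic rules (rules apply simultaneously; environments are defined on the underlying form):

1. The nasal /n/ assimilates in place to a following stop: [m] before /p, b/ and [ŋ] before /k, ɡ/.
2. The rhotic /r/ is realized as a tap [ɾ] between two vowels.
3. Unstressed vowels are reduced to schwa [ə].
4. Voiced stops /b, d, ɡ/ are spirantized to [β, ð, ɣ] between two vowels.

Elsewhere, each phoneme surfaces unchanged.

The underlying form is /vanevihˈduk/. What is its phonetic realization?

[vənəvəhˈduk]

/v/ — not in any rule's target class → [v].
/a/ meets the environment for rule 3 (in an unstressed syllable) → [ə].
/n/ — between /a/ and /e/; rule 1 does not apply here → [n].
/e/ — between /n/ and /v/, in an unstressed syllable — surfaces as [ə] (rule 3).
/v/ stays [v].
/i/ (between /v/ and /h/) occurs in an unstressed syllable → [ə] by rule 3.
/h/ — not in any rule's target class → [h].
/d/ — between /h/ and /u/; rule 4 does not apply here → [d].
/u/ (between /d/ and /k/) is in the target of rule 3 but the environment (in an unstressed syllable) is not met → [u].
/k/ — not in any rule's target class → [k].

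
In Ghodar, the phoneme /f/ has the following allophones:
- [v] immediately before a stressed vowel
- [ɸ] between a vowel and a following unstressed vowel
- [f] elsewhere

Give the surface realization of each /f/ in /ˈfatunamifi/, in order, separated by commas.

Occurrence 1 (position 1): immediately before a stressed vowel → [v].
Occurrence 2 (position 9): between a vowel and a following unstressed vowel → [ɸ].

[v], [ɸ]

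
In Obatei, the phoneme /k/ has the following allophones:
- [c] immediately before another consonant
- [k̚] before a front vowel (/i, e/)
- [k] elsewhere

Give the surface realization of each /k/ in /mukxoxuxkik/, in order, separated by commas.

[c], [k̚], [k]

Occurrence 1 (position 3): immediately before another consonant → [c].
Occurrence 2 (position 9): before a front vowel (/i, e/) → [k̚].
Occurrence 3 (position 11): no conditioning environment matches → elsewhere allophone [k].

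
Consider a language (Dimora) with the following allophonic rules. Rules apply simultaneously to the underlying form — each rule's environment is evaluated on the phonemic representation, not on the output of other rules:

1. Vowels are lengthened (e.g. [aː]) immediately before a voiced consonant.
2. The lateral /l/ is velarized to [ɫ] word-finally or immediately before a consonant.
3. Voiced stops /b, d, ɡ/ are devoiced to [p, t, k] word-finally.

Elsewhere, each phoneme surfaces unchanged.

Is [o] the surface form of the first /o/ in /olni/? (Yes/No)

Rule 1 applies to /o/ (word-initial: before a voiced consonant) → [oː].
The actual realization is [oː], not [o].

No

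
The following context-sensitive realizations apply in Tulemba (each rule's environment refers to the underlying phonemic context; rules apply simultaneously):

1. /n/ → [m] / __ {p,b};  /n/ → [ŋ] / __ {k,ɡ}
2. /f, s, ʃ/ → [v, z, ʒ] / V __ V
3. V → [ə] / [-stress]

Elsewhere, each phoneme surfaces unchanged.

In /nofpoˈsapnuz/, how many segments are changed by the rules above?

Segments that undergo a rule: /o/ → [ə] (rule 3); /o/ → [ə] (rule 3); /s/ → [z] (rule 2); /u/ → [ə] (rule 3).
All other segments surface unchanged.

4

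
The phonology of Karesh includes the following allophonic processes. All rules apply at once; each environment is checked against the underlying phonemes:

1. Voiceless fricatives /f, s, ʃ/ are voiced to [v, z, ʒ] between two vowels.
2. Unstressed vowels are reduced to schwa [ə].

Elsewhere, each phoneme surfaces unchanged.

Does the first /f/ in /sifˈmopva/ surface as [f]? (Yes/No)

/f/ — between /i/ and /m/; rule 1 does not apply here → [f].
The actual realization is [f], which matches [f].

Yes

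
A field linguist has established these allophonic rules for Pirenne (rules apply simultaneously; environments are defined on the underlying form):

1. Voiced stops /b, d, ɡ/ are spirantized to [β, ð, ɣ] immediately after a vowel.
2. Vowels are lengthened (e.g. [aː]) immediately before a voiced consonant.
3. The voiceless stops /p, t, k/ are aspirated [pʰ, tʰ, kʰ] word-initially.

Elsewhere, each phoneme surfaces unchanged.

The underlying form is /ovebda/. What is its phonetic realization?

[oːveːβda]

/o/ — word-initial, before a voiced consonant — surfaces as [oː] (rule 2).
/e/ (between /v/ and /b/) occurs before a voiced consonant → [eː] by rule 2.
/b/ meets the environment for rule 1 (immediately after a vowel) → [β].
/d/ (between /b/ and /a/) fails the environment for rule 1, so it stays [d].
/a/ — word-final; rule 2 does not apply here → [a].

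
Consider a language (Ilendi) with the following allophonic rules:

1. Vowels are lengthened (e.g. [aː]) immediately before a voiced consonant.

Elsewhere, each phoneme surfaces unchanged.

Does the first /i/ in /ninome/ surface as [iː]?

Rule 1 applies to /i/ (between /n/ and /n/: before a voiced consonant) → [iː].
The actual realization is [iː], which matches [iː].

Yes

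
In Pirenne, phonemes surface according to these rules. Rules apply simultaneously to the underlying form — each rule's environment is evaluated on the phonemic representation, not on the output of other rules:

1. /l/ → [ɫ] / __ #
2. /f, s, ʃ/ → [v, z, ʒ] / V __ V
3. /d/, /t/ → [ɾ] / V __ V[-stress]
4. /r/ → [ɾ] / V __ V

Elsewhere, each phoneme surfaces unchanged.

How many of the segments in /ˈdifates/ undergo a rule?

2

Segments that undergo a rule: /f/ → [v] (rule 2); /t/ → [ɾ] (rule 3).
All other segments surface unchanged.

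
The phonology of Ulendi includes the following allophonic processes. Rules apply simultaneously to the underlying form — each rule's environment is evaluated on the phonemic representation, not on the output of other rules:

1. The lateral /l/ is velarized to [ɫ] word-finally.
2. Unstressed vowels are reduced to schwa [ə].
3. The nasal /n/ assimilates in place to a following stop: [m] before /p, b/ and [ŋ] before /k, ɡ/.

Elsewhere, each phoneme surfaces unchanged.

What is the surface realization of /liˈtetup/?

[ləˈtetəp]

/l/ (word-initial) fails the environment for rule 1, so it stays [l].
/i/ (between /l/ and /t/): in an unstressed syllable, so rule 2 applies → [ə].
/t/ (between /i/ and /e/): no rule targets it → [t].
/e/ (between /t/ and /t/) fails the environment for rule 2, so it stays [e].
/t/ (between /e/ and /u/) is unaffected → [t].
Rule 2 applies to /u/ (between /t/ and /p/: in an unstressed syllable) → [ə].
/p/ (word-final) is unaffected → [p].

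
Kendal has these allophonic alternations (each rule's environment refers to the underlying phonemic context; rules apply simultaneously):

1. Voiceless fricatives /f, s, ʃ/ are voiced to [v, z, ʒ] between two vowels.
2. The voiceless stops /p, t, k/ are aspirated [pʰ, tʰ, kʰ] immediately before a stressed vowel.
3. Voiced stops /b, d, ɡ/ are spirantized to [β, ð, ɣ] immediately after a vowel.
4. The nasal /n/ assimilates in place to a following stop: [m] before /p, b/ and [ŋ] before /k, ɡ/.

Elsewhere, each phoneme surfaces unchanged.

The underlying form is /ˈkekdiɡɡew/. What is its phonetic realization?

Rule 2 applies to /k/ (word-initial: immediately before a stressed vowel) → [kʰ].
/e/ (between /k/ and /k/) is unaffected → [e].
/k/ — between /e/ and /d/; rule 2 does not apply here → [k].
/d/ — between /k/ and /i/; rule 3 does not apply here → [d].
/i/ — not in any rule's target class → [i].
Rule 3 applies to /ɡ/ (between /i/ and /ɡ/: immediately after a vowel) → [ɣ].
/ɡ/ — between /ɡ/ and /e/; rule 3 does not apply here → [ɡ].
/e/ (between /ɡ/ and /w/) is unaffected → [e].
/w/ (word-final): no rule targets it → [w].

[ˈkʰekdiɣɡew]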